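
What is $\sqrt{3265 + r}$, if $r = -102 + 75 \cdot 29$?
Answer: $\sqrt{5338} \approx 73.062$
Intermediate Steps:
$r = 2073$ ($r = -102 + 2175 = 2073$)
$\sqrt{3265 + r} = \sqrt{3265 + 2073} = \sqrt{5338}$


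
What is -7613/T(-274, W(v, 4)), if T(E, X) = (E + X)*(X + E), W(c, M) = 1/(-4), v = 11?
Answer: -121808/1203409 ≈ -0.10122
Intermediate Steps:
W(c, M) = -¼
T(E, X) = (E + X)² (T(E, X) = (E + X)*(E + X) = (E + X)²)
-7613/T(-274, W(v, 4)) = -7613/(-274 - ¼)² = -7613/((-1097/4)²) = -7613/1203409/16 = -7613*16/1203409 = -121808/1203409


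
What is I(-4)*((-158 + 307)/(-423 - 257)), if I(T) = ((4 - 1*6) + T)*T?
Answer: -447/85 ≈ -5.2588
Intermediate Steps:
I(T) = T*(-2 + T) (I(T) = ((4 - 6) + T)*T = (-2 + T)*T = T*(-2 + T))
I(-4)*((-158 + 307)/(-423 - 257)) = (-4*(-2 - 4))*((-158 + 307)/(-423 - 257)) = (-4*(-6))*(149/(-680)) = 24*(149*(-1/680)) = 24*(-149/680) = -447/85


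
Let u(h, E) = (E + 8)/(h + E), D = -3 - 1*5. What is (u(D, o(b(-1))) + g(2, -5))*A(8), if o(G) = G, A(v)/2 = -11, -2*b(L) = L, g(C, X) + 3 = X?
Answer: 3014/15 ≈ 200.93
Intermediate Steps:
g(C, X) = -3 + X
b(L) = -L/2
D = -8 (D = -3 - 5 = -8)
A(v) = -22 (A(v) = 2*(-11) = -22)
u(h, E) = (8 + E)/(E + h)
(u(D, o(b(-1))) + g(2, -5))*A(8) = ((8 - ½*(-1))/(-½*(-1) - 8) + (-3 - 5))*(-22) = ((8 + ½)/(½ - 8) - 8)*(-22) = ((17/2)/(-15/2) - 8)*(-22) = (-2/15*17/2 - 8)*(-22) = (-17/15 - 8)*(-22) = -137/15*(-22) = 3014/15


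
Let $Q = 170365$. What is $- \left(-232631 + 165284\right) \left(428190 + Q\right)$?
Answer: $40310883585$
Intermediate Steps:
$- \left(-232631 + 165284\right) \left(428190 + Q\right) = - \left(-232631 + 165284\right) \left(428190 + 170365\right) = - \left(-67347\right) 598555 = \left(-1\right) \left(-40310883585\right) = 40310883585$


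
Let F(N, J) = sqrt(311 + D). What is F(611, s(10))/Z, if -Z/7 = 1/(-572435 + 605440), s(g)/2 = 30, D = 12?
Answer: -4715*sqrt(323) ≈ -84739.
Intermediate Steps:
s(g) = 60 (s(g) = 2*30 = 60)
F(N, J) = sqrt(323) (F(N, J) = sqrt(311 + 12) = sqrt(323))
Z = -1/4715 (Z = -7/(-572435 + 605440) = -7/33005 = -7*1/33005 = -1/4715 ≈ -0.00021209)
F(611, s(10))/Z = sqrt(323)/(-1/4715) = sqrt(323)*(-4715) = -4715*sqrt(323)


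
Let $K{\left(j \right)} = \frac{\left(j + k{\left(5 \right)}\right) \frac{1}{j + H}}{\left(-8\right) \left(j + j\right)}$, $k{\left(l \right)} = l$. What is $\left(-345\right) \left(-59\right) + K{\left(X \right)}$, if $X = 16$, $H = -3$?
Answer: $\frac{67741419}{3328} \approx 20355.0$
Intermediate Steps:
$K{\left(j \right)} = - \frac{5 + j}{16 j \left(-3 + j\right)}$ ($K{\left(j \right)} = \frac{\left(j + 5\right) \frac{1}{j - 3}}{\left(-8\right) \left(j + j\right)} = \frac{\left(5 + j\right) \frac{1}{-3 + j}}{\left(-8\right) 2 j} = \frac{\frac{1}{-3 + j} \left(5 + j\right)}{\left(-16\right) j} = \frac{5 + j}{-3 + j} \left(- \frac{1}{16 j}\right) = - \frac{5 + j}{16 j \left(-3 + j\right)}$)
$\left(-345\right) \left(-59\right) + K{\left(X \right)} = \left(-345\right) \left(-59\right) + \frac{-5 - 16}{16 \cdot 16 \left(-3 + 16\right)} = 20355 + \frac{1}{16} \cdot \frac{1}{16} \cdot \frac{1}{13} \left(-5 - 16\right) = 20355 + \frac{1}{16} \cdot \frac{1}{16} \cdot \frac{1}{13} \left(-21\right) = 20355 - \frac{21}{3328} = \frac{67741419}{3328}$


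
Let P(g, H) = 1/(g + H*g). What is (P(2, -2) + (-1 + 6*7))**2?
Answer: 6561/4 ≈ 1640.3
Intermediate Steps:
(P(2, -2) + (-1 + 6*7))**2 = (1/(2*(1 - 2)) + (-1 + 6*7))**2 = ((1/2)/(-1) + (-1 + 42))**2 = ((1/2)*(-1) + 41)**2 = (-1/2 + 41)**2 = (81/2)**2 = 6561/4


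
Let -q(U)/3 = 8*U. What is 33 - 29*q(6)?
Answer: 4209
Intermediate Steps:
q(U) = -24*U
33 - 29*q(6) = 33 - (-696)*6 = 33 - 29*(-144) = 33 + 4176 = 4209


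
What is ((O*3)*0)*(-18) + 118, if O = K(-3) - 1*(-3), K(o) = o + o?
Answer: 118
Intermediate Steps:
K(o) = 2*o
O = -3 (O = 2*(-3) - 1*(-3) = -6 + 3 = -3)
((O*3)*0)*(-18) + 118 = (-3*3*0)*(-18) + 118 = -9*0*(-18) + 118 = 0*(-18) + 118 = 0 + 118 = 118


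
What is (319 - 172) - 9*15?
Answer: 12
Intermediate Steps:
(319 - 172) - 9*15 = 147 - 135 = 12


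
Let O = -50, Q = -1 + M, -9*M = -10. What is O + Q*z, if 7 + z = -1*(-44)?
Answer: -413/9 ≈ -45.889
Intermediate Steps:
M = 10/9 (M = -⅑*(-10) = 10/9 ≈ 1.1111)
z = 37 (z = -7 - 1*(-44) = -7 + 44 = 37)
Q = ⅑ (Q = -1 + 10/9 = ⅑ ≈ 0.11111)
O + Q*z = -50 + (⅑)*37 = -50 + 37/9 = -413/9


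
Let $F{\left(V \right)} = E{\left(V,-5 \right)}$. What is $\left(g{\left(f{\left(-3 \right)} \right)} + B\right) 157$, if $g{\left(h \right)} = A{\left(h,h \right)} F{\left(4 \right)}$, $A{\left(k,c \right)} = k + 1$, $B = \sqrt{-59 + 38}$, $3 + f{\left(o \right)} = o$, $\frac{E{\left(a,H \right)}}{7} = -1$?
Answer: $5495 + 157 i \sqrt{21} \approx 5495.0 + 719.46 i$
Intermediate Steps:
$E{\left(a,H \right)} = -7$ ($E{\left(a,H \right)} = 7 \left(-1\right) = -7$)
$F{\left(V \right)} = -7$
$f{\left(o \right)} = -3 + o$
$B = i \sqrt{21}$ ($B = \sqrt{-21} = i \sqrt{21} \approx 4.5826 i$)
$A{\left(k,c \right)} = 1 + k$
$g{\left(h \right)} = -7 - 7 h$ ($g{\left(h \right)} = \left(1 + h\right) \left(-7\right) = -7 - 7 h$)
$\left(g{\left(f{\left(-3 \right)} \right)} + B\right) 157 = \left(\left(-7 - 7 \left(-3 - 3\right)\right) + i \sqrt{21}\right) 157 = \left(\left(-7 - -42\right) + i \sqrt{21}\right) 157 = \left(\left(-7 + 42\right) + i \sqrt{21}\right) 157 = \left(35 + i \sqrt{21}\right) 157 = 5495 + 157 i \sqrt{21}$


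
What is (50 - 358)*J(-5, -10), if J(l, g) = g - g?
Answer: 0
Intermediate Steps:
J(l, g) = 0
(50 - 358)*J(-5, -10) = (50 - 358)*0 = -308*0 = 0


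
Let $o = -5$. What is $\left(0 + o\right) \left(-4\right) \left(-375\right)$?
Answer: $-7500$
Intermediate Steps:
$\left(0 + o\right) \left(-4\right) \left(-375\right) = \left(0 - 5\right) \left(-4\right) \left(-375\right) = \left(-5\right) \left(-4\right) \left(-375\right) = 20 \left(-375\right) = -7500$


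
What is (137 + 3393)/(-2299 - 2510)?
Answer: -3530/4809 ≈ -0.73404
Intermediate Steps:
(137 + 3393)/(-2299 - 2510) = 3530/(-4809) = 3530*(-1/4809) = -3530/4809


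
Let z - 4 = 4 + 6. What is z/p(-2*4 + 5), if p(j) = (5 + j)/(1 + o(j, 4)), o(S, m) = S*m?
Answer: -77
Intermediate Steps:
p(j) = (5 + j)/(1 + 4*j) (p(j) = (5 + j)/(1 + j*4) = (5 + j)/(1 + 4*j))
z = 14 (z = 4 + (4 + 6) = 4 + 10 = 14)
z/p(-2*4 + 5) = 14/(((5 + (-2*4 + 5))/(1 + 4*(-2*4 + 5)))) = 14/(((5 + (-8 + 5))/(1 + 4*(-8 + 5)))) = 14/(((5 - 3)/(1 + 4*(-3)))) = 14/((2/(1 - 12))) = 14/((2/(-11))) = 14/((-1/11*2)) = 14/(-2/11) = 14*(-11/2) = -77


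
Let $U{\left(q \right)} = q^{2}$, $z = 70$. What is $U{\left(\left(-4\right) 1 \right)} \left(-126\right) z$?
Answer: $-141120$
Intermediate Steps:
$U{\left(\left(-4\right) 1 \right)} \left(-126\right) z = \left(\left(-4\right) 1\right)^{2} \left(-126\right) 70 = \left(-4\right)^{2} \left(-126\right) 70 = 16 \left(-126\right) 70 = \left(-2016\right) 70 = -141120$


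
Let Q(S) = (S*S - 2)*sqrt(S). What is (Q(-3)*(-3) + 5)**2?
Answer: (5 - 21*I*sqrt(3))**2 ≈ -1298.0 - 363.73*I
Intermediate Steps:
Q(S) = sqrt(S)*(-2 + S**2) (Q(S) = (S**2 - 2)*sqrt(S) = (-2 + S**2)*sqrt(S) = sqrt(S)*(-2 + S**2))
(Q(-3)*(-3) + 5)**2 = ((sqrt(-3)*(-2 + (-3)**2))*(-3) + 5)**2 = (((I*sqrt(3))*(-2 + 9))*(-3) + 5)**2 = (((I*sqrt(3))*7)*(-3) + 5)**2 = ((7*I*sqrt(3))*(-3) + 5)**2 = (-21*I*sqrt(3) + 5)**2 = (5 - 21*I*sqrt(3))**2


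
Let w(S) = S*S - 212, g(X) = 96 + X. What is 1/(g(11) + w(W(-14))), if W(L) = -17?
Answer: 1/184 ≈ 0.0054348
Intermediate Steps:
w(S) = -212 + S² (w(S) = S² - 212 = -212 + S²)
1/(g(11) + w(W(-14))) = 1/((96 + 11) + (-212 + (-17)²)) = 1/(107 + (-212 + 289)) = 1/(107 + 77) = 1/184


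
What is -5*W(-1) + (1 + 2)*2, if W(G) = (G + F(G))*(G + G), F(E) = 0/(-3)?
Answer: -4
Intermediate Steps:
F(E) = 0 (F(E) = 0*(-⅓) = 0)
W(G) = 2*G² (W(G) = (G + 0)*(G + G) = G*(2*G) = 2*G²)
-5*W(-1) + (1 + 2)*2 = -10*(-1)² + (1 + 2)*2 = -10 + 3*2 = -5*2 + 6 = -10 + 6 = -4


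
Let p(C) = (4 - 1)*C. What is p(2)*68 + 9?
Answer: 417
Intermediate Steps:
p(C) = 3*C
p(2)*68 + 9 = (3*2)*68 + 9 = 6*68 + 9 = 408 + 9 = 417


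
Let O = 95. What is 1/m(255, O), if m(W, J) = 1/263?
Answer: 263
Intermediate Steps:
m(W, J) = 1/263
1/m(255, O) = 1/(1/263) = 263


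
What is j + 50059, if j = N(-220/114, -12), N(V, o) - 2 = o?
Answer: 50049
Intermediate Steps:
N(V, o) = 2 + o
j = -10 (j = 2 - 12 = -10)
j + 50059 = -10 + 50059 = 50049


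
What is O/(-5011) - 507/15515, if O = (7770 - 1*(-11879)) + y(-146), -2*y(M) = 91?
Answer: -613377759/155491330 ≈ -3.9448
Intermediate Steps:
y(M) = -91/2 (y(M) = -1/2*91 = -91/2)
O = 39207/2 (O = (7770 - 1*(-11879)) - 91/2 = (7770 + 11879) - 91/2 = 19649 - 91/2 = 39207/2 ≈ 19604.)
O/(-5011) - 507/15515 = (39207/2)/(-5011) - 507/15515 = (39207/2)*(-1/5011) - 507*1/15515 = -39207/10022 - 507/15515 = -613377759/155491330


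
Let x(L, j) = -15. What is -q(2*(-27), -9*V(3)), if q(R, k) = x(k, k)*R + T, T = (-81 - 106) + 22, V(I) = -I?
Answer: -645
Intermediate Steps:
T = -165 (T = -187 + 22 = -165)
q(R, k) = -165 - 15*R (q(R, k) = -15*R - 165 = -165 - 15*R)
-q(2*(-27), -9*V(3)) = -(-165 - 30*(-27)) = -(-165 - 15*(-54)) = -(-165 + 810) = -1*645 = -645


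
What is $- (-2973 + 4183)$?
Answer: $-1210$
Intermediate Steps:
$- (-2973 + 4183) = \left(-1\right) 1210 = -1210$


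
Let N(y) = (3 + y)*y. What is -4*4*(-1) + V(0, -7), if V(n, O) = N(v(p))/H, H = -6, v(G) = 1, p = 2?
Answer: 46/3 ≈ 15.333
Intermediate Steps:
N(y) = y*(3 + y)
V(n, O) = -2/3 (V(n, O) = (1*(3 + 1))/(-6) = (1*4)*(-1/6) = 4*(-1/6) = -2/3)
-4*4*(-1) + V(0, -7) = -4*4*(-1) - 2/3 = -(-16) - 2/3 = -4*(-4) - 2/3 = 16 - 2/3 = 46/3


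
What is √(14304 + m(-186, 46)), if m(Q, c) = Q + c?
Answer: 2*√3541 ≈ 119.01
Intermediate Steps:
√(14304 + m(-186, 46)) = √(14304 + (-186 + 46)) = √(14304 - 140) = √14164 = 2*√3541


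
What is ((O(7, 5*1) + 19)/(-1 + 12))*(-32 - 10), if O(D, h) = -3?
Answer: -672/11 ≈ -61.091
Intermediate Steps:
((O(7, 5*1) + 19)/(-1 + 12))*(-32 - 10) = ((-3 + 19)/(-1 + 12))*(-32 - 10) = (16/11)*(-42) = -672/11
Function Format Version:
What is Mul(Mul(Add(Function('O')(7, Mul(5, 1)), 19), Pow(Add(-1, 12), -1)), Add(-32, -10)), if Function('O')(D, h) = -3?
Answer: Rational(-672, 11) ≈ -61.091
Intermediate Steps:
Mul(Mul(Add(Function('O')(7, Mul(5, 1)), 19), Pow(Add(-1, 12), -1)), Add(-32, -10)) = Mul(Mul(Add(-3, 19), Pow(Add(-1, 12), -1)), Add(-32, -10)) = Mul(Mul(16, Pow(11, -1)), -42) = Mul(Mul(16, Rational(1, 11)), -42) = Mul(Rational(16, 11), -42) = Rational(-672, 11)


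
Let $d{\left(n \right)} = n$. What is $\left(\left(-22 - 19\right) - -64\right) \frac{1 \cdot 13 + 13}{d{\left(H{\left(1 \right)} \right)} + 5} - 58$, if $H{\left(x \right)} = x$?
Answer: $\frac{125}{3} \approx 41.667$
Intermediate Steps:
$\left(\left(-22 - 19\right) - -64\right) \frac{1 \cdot 13 + 13}{d{\left(H{\left(1 \right)} \right)} + 5} - 58 = \left(\left(-22 - 19\right) - -64\right) \frac{1 \cdot 13 + 13}{1 + 5} - 58 = \left(\left(-22 - 19\right) + 64\right) \frac{13 + 13}{6} - 58 = \left(-41 + 64\right) 26 \cdot \frac{1}{6} - 58 = 23 \cdot \frac{13}{3} - 58 = \frac{299}{3} - 58 = \frac{125}{3}$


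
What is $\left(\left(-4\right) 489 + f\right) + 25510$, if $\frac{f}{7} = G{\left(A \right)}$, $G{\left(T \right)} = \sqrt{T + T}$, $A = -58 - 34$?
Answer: $23554 + 14 i \sqrt{46} \approx 23554.0 + 94.953 i$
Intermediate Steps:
$A = -92$
$G{\left(T \right)} = \sqrt{2} \sqrt{T}$ ($G{\left(T \right)} = \sqrt{2 T} = \sqrt{2} \sqrt{T}$)
$f = 14 i \sqrt{46}$ ($f = 7 \sqrt{2} \sqrt{-92} = 7 \sqrt{2} \cdot 2 i \sqrt{23} = 7 \cdot 2 i \sqrt{46} = 14 i \sqrt{46} \approx 94.953 i$)
$\left(\left(-4\right) 489 + f\right) + 25510 = \left(\left(-4\right) 489 + 14 i \sqrt{46}\right) + 25510 = \left(-1956 + 14 i \sqrt{46}\right) + 25510 = 23554 + 14 i \sqrt{46}$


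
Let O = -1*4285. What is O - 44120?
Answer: -48405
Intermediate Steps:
O = -4285
O - 44120 = -4285 - 44120 = -48405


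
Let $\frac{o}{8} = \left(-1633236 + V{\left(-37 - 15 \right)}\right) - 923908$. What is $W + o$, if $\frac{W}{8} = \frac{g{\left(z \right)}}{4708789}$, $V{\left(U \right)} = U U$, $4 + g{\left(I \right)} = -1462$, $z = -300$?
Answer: $- \frac{96226551797008}{4708789} \approx -2.0436 \cdot 10^{7}$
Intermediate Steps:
$g{\left(I \right)} = -1466$ ($g{\left(I \right)} = -4 - 1462 = -1466$)
$V{\left(U \right)} = U^{2}$
$W = - \frac{11728}{4708789}$ ($W = 8 \left(- \frac{1466}{4708789}\right) = - \frac{11728}{4708789} \approx -0.0024907$)
$o = -20435520$ ($o = 8 \left(\left(-1633236 + \left(-37 - 15\right)^{2}\right) - 923908\right) = 8 \left(\left(-1633236 + \left(-52\right)^{2}\right) - 923908\right) = 8 \left(\left(-1633236 + 2704\right) - 923908\right) = 8 \left(-1630532 - 923908\right) = 8 \left(-2554440\right) = -20435520$)
$W + o = - \frac{11728}{4708789} - 20435520 = - \frac{96226551797008}{4708789}$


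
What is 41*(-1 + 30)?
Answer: 1189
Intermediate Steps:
41*(-1 + 30) = 41*29 = 1189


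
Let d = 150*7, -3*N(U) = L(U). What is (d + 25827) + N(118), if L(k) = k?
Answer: 80513/3 ≈ 26838.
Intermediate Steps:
N(U) = -U/3
d = 1050
(d + 25827) + N(118) = (1050 + 25827) - ⅓*118 = 26877 - 118/3 = 80513/3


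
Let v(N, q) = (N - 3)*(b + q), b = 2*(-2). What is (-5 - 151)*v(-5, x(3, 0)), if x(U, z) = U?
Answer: -1248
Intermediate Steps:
b = -4
v(N, q) = (-4 + q)*(-3 + N) (v(N, q) = (N - 3)*(-4 + q) = (-3 + N)*(-4 + q) = (-4 + q)*(-3 + N))
(-5 - 151)*v(-5, x(3, 0)) = (-5 - 151)*(12 - 4*(-5) - 3*3 - 5*3) = -156*(12 + 20 - 9 - 15) = -156*8 = -1248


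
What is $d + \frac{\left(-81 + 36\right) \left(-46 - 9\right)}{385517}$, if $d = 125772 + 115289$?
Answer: $\frac{8448465092}{35047} \approx 2.4106 \cdot 10^{5}$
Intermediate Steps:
$d = 241061$
$d + \frac{\left(-81 + 36\right) \left(-46 - 9\right)}{385517} = 241061 + \frac{\left(-81 + 36\right) \left(-46 - 9\right)}{385517} = 241061 + \left(-45\right) \left(-55\right) \frac{1}{385517} = 241061 + 2475 \cdot \frac{1}{385517} = 241061 + \frac{225}{35047} = \frac{8448465092}{35047}$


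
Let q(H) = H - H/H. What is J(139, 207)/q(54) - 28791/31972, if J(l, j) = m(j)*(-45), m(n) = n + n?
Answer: -597164283/1694516 ≈ -352.41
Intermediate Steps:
m(n) = 2*n
J(l, j) = -90*j (J(l, j) = (2*j)*(-45) = -90*j)
q(H) = -1 + H (q(H) = H - 1*1 = H - 1 = -1 + H)
J(139, 207)/q(54) - 28791/31972 = (-90*207)/(-1 + 54) - 28791/31972 = -18630/53 - 28791*1/31972 = -18630*1/53 - 28791/31972 = -18630/53 - 28791/31972 = -597164283/1694516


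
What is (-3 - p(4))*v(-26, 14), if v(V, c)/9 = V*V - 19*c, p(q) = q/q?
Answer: -14760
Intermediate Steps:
p(q) = 1
v(V, c) = -171*c + 9*V² (v(V, c) = 9*(V*V - 19*c) = 9*(V² - 19*c) = -171*c + 9*V²)
(-3 - p(4))*v(-26, 14) = (-3 - 1*1)*(-171*14 + 9*(-26)²) = (-3 - 1)*(-2394 + 9*676) = -4*(-2394 + 6084) = -4*3690 = -14760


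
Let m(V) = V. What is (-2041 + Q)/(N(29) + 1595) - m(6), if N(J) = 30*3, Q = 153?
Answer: -11998/1685 ≈ -7.1205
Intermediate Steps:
N(J) = 90
(-2041 + Q)/(N(29) + 1595) - m(6) = (-2041 + 153)/(90 + 1595) - 1*6 = -1888/1685 - 6 = -11998/1685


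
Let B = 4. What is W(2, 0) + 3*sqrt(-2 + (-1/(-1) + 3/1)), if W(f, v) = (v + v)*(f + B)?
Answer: 3*sqrt(2) ≈ 4.2426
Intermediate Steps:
W(f, v) = 2*v*(4 + f) (W(f, v) = (v + v)*(f + 4) = (2*v)*(4 + f) = 2*v*(4 + f))
W(2, 0) + 3*sqrt(-2 + (-1/(-1) + 3/1)) = 2*0*(4 + 2) + 3*sqrt(-2 + (-1/(-1) + 3/1)) = 2*0*6 + 3*sqrt(-2 + (-1*(-1) + 3*1)) = 0 + 3*sqrt(-2 + (1 + 3)) = 0 + 3*sqrt(-2 + 4) = 0 + 3*sqrt(2) = 3*sqrt(2)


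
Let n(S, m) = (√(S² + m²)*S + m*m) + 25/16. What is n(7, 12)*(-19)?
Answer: -44251/16 - 133*√193 ≈ -4613.4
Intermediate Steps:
n(S, m) = 25/16 + m² + S*√(S² + m²) (n(S, m) = (S*√(S² + m²) + m²) + 25*(1/16) = (m² + S*√(S² + m²)) + 25/16 = 25/16 + m² + S*√(S² + m²))
n(7, 12)*(-19) = (25/16 + 12² + 7*√(7² + 12²))*(-19) = (25/16 + 144 + 7*√(49 + 144))*(-19) = (25/16 + 144 + 7*√193)*(-19) = (2329/16 + 7*√193)*(-19) = -44251/16 - 133*√193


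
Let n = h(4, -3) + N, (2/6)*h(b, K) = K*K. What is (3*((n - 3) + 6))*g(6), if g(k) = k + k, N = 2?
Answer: 1152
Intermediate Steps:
h(b, K) = 3*K² (h(b, K) = 3*(K*K) = 3*K²)
n = 29 (n = 3*(-3)² + 2 = 3*9 + 2 = 27 + 2 = 29)
g(k) = 2*k
(3*((n - 3) + 6))*g(6) = (3*((29 - 3) + 6))*(2*6) = (3*(26 + 6))*12 = (3*32)*12 = 96*12 = 1152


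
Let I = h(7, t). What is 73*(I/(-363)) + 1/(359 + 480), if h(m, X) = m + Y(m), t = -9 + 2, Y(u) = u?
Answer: -857095/304557 ≈ -2.8142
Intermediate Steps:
t = -7
h(m, X) = 2*m (h(m, X) = m + m = 2*m)
I = 14 (I = 2*7 = 14)
73*(I/(-363)) + 1/(359 + 480) = 73*(14/(-363)) + 1/(359 + 480) = 73*(14*(-1/363)) + 1/839 = 73*(-14/363) + 1/839 = -1022/363 + 1/839 = -857095/304557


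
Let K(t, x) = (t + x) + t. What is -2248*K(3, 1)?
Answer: -15736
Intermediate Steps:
K(t, x) = x + 2*t
-2248*K(3, 1) = -2248*(1 + 2*3) = -2248*(1 + 6) = -2248*7 = -15736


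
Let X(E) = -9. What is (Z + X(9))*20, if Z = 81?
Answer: 1440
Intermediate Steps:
(Z + X(9))*20 = (81 - 9)*20 = 72*20 = 1440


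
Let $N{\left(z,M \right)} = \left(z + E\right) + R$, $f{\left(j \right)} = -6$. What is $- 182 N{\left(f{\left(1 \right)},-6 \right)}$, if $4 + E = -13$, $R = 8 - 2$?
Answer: $3094$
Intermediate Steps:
$R = 6$
$E = -17$ ($E = -4 - 13 = -17$)
$N{\left(z,M \right)} = -11 + z$ ($N{\left(z,M \right)} = \left(z - 17\right) + 6 = \left(-17 + z\right) + 6 = -11 + z$)
$- 182 N{\left(f{\left(1 \right)},-6 \right)} = - 182 \left(-11 - 6\right) = \left(-182\right) \left(-17\right) = 3094$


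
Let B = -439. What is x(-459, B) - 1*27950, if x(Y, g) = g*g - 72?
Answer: 164699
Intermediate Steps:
x(Y, g) = -72 + g**2 (x(Y, g) = g**2 - 72 = -72 + g**2)
x(-459, B) - 1*27950 = (-72 + (-439)**2) - 1*27950 = (-72 + 192721) - 27950 = 192649 - 27950 = 164699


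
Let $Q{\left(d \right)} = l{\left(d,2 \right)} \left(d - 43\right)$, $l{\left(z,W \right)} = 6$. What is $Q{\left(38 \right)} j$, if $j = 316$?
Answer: $-9480$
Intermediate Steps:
$Q{\left(d \right)} = -258 + 6 d$ ($Q{\left(d \right)} = 6 \left(d - 43\right) = 6 \left(-43 + d\right) = -258 + 6 d$)
$Q{\left(38 \right)} j = \left(-258 + 6 \cdot 38\right) 316 = \left(-258 + 228\right) 316 = \left(-30\right) 316 = -9480$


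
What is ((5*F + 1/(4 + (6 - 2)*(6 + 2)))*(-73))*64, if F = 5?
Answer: -1052368/9 ≈ -1.1693e+5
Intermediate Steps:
((5*F + 1/(4 + (6 - 2)*(6 + 2)))*(-73))*64 = ((5*5 + 1/(4 + (6 - 2)*(6 + 2)))*(-73))*64 = ((25 + 1/(4 + 4*8))*(-73))*64 = ((25 + 1/(4 + 32))*(-73))*64 = ((25 + 1/36)*(-73))*64 = ((901/36)*(-73))*64 = -65773/36*64 = -1052368/9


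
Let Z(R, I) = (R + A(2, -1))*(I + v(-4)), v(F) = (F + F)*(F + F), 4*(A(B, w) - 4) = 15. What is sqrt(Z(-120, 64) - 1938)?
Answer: I*sqrt(16306) ≈ 127.69*I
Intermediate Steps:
A(B, w) = 31/4 (A(B, w) = 4 + (1/4)*15 = 4 + 15/4 = 31/4)
v(F) = 4*F**2 (v(F) = (2*F)*(2*F) = 4*F**2)
Z(R, I) = (64 + I)*(31/4 + R) (Z(R, I) = (R + 31/4)*(I + 4*(-4)**2) = (31/4 + R)*(I + 4*16) = (31/4 + R)*(I + 64) = (31/4 + R)*(64 + I) = (64 + I)*(31/4 + R))
sqrt(Z(-120, 64) - 1938) = sqrt((496 + 64*(-120) + (31/4)*64 + 64*(-120)) - 1938) = sqrt((496 - 7680 + 496 - 7680) - 1938) = sqrt(-14368 - 1938) = sqrt(-16306) = I*sqrt(16306)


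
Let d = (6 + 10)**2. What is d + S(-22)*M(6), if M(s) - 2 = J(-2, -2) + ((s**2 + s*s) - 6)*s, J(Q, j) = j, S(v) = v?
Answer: -8456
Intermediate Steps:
d = 256 (d = 16**2 = 256)
M(s) = s*(-6 + 2*s**2) (M(s) = 2 + (-2 + ((s**2 + s*s) - 6)*s) = 2 + (-2 + ((s**2 + s**2) - 6)*s) = 2 + (-2 + (2*s**2 - 6)*s) = 2 + (-2 + (-6 + 2*s**2)*s) = 2 + (-2 + s*(-6 + 2*s**2)) = s*(-6 + 2*s**2))
d + S(-22)*M(6) = 256 - 44*6*(-3 + 6**2) = 256 - 44*6*(-3 + 36) = 256 - 44*6*33 = 256 - 22*396 = 256 - 8712 = -8456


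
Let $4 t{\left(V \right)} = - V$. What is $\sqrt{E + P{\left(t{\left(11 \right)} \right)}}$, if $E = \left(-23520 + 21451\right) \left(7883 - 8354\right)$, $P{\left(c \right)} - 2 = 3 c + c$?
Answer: $\sqrt{974490} \approx 987.16$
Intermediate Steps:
$t{\left(V \right)} = - \frac{V}{4}$ ($t{\left(V \right)} = \frac{\left(-1\right) V}{4} = - \frac{V}{4}$)
$P{\left(c \right)} = 2 + 4 c$ ($P{\left(c \right)} = 2 + \left(3 c + c\right) = 2 + 4 c$)
$E = 974499$ ($E = \left(-2069\right) \left(-471\right) = 974499$)
$\sqrt{E + P{\left(t{\left(11 \right)} \right)}} = \sqrt{974499 + \left(2 + 4 \left(\left(- \frac{1}{4}\right) 11\right)\right)} = \sqrt{974499 + \left(2 + 4 \left(- \frac{11}{4}\right)\right)} = \sqrt{974499 + \left(2 - 11\right)} = \sqrt{974499 - 9} = \sqrt{974490}$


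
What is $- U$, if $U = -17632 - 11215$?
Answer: $28847$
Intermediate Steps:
$U = -28847$
$- U = \left(-1\right) \left(-28847\right) = 28847$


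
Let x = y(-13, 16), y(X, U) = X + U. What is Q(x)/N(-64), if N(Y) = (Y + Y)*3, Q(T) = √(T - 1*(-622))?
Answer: -25/384 ≈ -0.065104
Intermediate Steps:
y(X, U) = U + X
x = 3 (x = 16 - 13 = 3)
Q(T) = √(622 + T) (Q(T) = √(T + 622) = √(622 + T))
N(Y) = 6*Y (N(Y) = (2*Y)*3 = 6*Y)
Q(x)/N(-64) = √(622 + 3)/((6*(-64))) = √625/(-384) = 25*(-1/384) = -25/384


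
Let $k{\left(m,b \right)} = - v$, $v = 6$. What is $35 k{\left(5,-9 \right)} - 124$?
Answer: $-334$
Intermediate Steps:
$k{\left(m,b \right)} = -6$ ($k{\left(m,b \right)} = \left(-1\right) 6 = -6$)
$35 k{\left(5,-9 \right)} - 124 = 35 \left(-6\right) - 124 = -210 - 124 = -334$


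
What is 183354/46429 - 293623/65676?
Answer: -1590664963/3049271004 ≈ -0.52165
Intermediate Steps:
183354/46429 - 293623/65676 = -1590664963/3049271004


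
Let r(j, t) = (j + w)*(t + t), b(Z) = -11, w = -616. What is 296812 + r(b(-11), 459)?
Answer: -278774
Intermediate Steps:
r(j, t) = 2*t*(-616 + j) (r(j, t) = (j - 616)*(t + t) = (-616 + j)*(2*t) = 2*t*(-616 + j))
296812 + r(b(-11), 459) = 296812 + 2*459*(-616 - 11) = 296812 + 2*459*(-627) = 296812 - 575586 = -278774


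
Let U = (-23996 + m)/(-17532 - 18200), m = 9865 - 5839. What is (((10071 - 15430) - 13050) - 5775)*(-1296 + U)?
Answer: 279861492292/8933 ≈ 3.1329e+7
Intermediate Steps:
m = 4026
U = 9985/17866 (U = (-23996 + 4026)/(-17532 - 18200) = -19970/(-35732) = -19970*(-1/35732) = 9985/17866 ≈ 0.55888)
(((10071 - 15430) - 13050) - 5775)*(-1296 + U) = (((10071 - 15430) - 13050) - 5775)*(-1296 + 9985/17866) = ((-5359 - 13050) - 5775)*(-23144351/17866) = (-18409 - 5775)*(-23144351/17866) = -24184*(-23144351/17866) = 279861492292/8933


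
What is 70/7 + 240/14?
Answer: 190/7 ≈ 27.143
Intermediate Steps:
70/7 + 240/14 = 70*(⅐) + 240*(1/14) = 10 + 120/7 = 190/7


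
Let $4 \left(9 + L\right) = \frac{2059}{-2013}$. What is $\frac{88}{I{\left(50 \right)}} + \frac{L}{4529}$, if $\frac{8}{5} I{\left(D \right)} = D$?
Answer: $\frac{12827246941}{4558438500} \approx 2.814$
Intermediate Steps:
$I{\left(D \right)} = \frac{5 D}{8}$
$L = - \frac{74527}{8052}$ ($L = -9 + \frac{2059 \frac{1}{-2013}}{4} = -9 + \frac{2059 \left(- \frac{1}{2013}\right)}{4} = -9 + \frac{1}{4} \left(- \frac{2059}{2013}\right) = -9 - \frac{2059}{8052} = - \frac{74527}{8052} \approx -9.2557$)
$\frac{88}{I{\left(50 \right)}} + \frac{L}{4529} = \frac{88}{\frac{5}{8} \cdot 50} - \frac{74527}{8052 \cdot 4529} = \frac{88}{\frac{125}{4}} - \frac{74527}{36467508} = 88 \cdot \frac{4}{125} - \frac{74527}{36467508} = \frac{352}{125} - \frac{74527}{36467508} = \frac{12827246941}{4558438500}$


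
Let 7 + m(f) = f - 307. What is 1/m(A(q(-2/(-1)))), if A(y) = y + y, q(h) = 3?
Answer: -1/308 ≈ -0.0032468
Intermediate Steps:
A(y) = 2*y
m(f) = -314 + f (m(f) = -7 + (f - 307) = -7 + (-307 + f) = -314 + f)
1/m(A(q(-2/(-1)))) = 1/(-314 + 2*3) = 1/(-314 + 6) = 1/(-308) = -1/308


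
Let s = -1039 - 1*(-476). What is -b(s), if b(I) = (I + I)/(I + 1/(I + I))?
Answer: -1267876/633939 ≈ -2.0000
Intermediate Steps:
s = -563 (s = -1039 + 476 = -563)
b(I) = 2*I/(I + 1/(2*I)) (b(I) = (2*I)/(I + 1/(2*I)) = 2*I/(I + 1/(2*I)))
-b(s) = -4*(-563)²/(1 + 2*(-563)²) = -4*316969/(1 + 2*316969) = -4*316969/(1 + 633938) = -4*316969/633939 = -1*1267876/633939 = -1267876/633939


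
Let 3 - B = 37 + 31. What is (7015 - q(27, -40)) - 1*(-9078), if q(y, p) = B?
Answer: 16158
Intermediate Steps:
B = -65 (B = 3 - (37 + 31) = 3 - 1*68 = 3 - 68 = -65)
q(y, p) = -65
(7015 - q(27, -40)) - 1*(-9078) = (7015 - 1*(-65)) - 1*(-9078) = (7015 + 65) + 9078 = 7080 + 9078 = 16158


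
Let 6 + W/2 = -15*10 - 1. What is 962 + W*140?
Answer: -42998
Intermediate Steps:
W = -314 (W = -12 + 2*(-15*10 - 1) = -12 + 2*(-150 - 1) = -12 + 2*(-151) = -12 - 302 = -314)
962 + W*140 = 962 - 314*140 = 962 - 43960 = -42998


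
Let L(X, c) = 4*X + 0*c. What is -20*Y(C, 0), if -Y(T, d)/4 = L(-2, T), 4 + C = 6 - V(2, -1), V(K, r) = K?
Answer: -640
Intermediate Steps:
L(X, c) = 4*X (L(X, c) = 4*X + 0 = 4*X)
C = 0 (C = -4 + (6 - 1*2) = -4 + (6 - 2) = -4 + 4 = 0)
Y(T, d) = 32 (Y(T, d) = -16*(-2) = -4*(-8) = 32)
-20*Y(C, 0) = -20*32 = -640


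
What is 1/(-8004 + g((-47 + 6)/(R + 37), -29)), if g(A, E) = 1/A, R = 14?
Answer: -41/328215 ≈ -0.00012492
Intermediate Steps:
1/(-8004 + g((-47 + 6)/(R + 37), -29)) = 1/(-8004 + 1/((-47 + 6)/(14 + 37))) = 1/(-8004 + 1/(-41/51)) = 1/(-8004 - 51/41) = 1/(-328215/41) = -41/328215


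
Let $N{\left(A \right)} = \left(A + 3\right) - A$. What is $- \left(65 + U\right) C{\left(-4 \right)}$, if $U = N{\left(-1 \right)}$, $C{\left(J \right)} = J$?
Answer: $272$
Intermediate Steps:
$N{\left(A \right)} = 3$ ($N{\left(A \right)} = \left(3 + A\right) - A = 3$)
$U = 3$
$- \left(65 + U\right) C{\left(-4 \right)} = - \left(65 + 3\right) \left(-4\right) = - 68 \left(-4\right) = \left(-1\right) \left(-272\right) = 272$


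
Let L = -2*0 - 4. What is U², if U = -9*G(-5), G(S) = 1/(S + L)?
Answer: 1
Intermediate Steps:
L = -4 (L = 0 - 4 = -4)
G(S) = 1/(-4 + S) (G(S) = 1/(S - 4) = 1/(-4 + S))
U = 1 (U = -9/(-4 - 5) = -9/(-9) = -9*(-⅑) = 1)
U² = 1² = 1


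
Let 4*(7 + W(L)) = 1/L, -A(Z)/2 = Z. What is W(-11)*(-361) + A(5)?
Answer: 111109/44 ≈ 2525.2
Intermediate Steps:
A(Z) = -2*Z
W(L) = -7 + 1/(4*L)
W(-11)*(-361) + A(5) = (-7 + (¼)/(-11))*(-361) - 2*5 = (-7 + (¼)*(-1/11))*(-361) - 10 = (-7 - 1/44)*(-361) - 10 = -309/44*(-361) - 10 = 111549/44 - 10 = 111109/44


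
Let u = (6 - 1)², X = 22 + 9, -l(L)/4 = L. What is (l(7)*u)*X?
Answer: -21700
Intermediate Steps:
l(L) = -4*L
X = 31
u = 25 (u = 5² = 25)
(l(7)*u)*X = (-4*7*25)*31 = -28*25*31 = -700*31 = -21700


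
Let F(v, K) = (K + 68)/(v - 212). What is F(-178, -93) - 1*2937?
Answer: -229081/78 ≈ -2936.9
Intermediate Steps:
F(v, K) = (68 + K)/(-212 + v)
F(-178, -93) - 1*2937 = (68 - 93)/(-212 - 178) - 1*2937 = -25/(-390) - 2937 = -1/390*(-25) - 2937 = 5/78 - 2937 = -229081/78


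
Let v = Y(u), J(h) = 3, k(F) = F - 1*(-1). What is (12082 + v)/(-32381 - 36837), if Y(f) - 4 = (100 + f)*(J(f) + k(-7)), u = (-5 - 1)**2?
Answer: -5839/34609 ≈ -0.16871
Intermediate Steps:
k(F) = 1 + F (k(F) = F + 1 = 1 + F)
u = 36 (u = (-6)**2 = 36)
Y(f) = -296 - 3*f (Y(f) = 4 + (100 + f)*(3 + (1 - 7)) = 4 + (100 + f)*(3 - 6) = 4 + (100 + f)*(-3) = 4 + (-300 - 3*f) = -296 - 3*f)
v = -404 (v = -296 - 3*36 = -296 - 108 = -404)
(12082 + v)/(-32381 - 36837) = (12082 - 404)/(-32381 - 36837) = 11678/(-69218) = 11678*(-1/69218) = -5839/34609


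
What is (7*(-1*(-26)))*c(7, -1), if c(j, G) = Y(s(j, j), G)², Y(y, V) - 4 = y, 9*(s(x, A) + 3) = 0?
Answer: 182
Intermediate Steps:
s(x, A) = -3 (s(x, A) = -3 + (⅑)*0 = -3 + 0 = -3)
Y(y, V) = 4 + y
c(j, G) = 1 (c(j, G) = (4 - 3)² = 1² = 1)
(7*(-1*(-26)))*c(7, -1) = (7*(-1*(-26)))*1 = (7*26)*1 = 182*1 = 182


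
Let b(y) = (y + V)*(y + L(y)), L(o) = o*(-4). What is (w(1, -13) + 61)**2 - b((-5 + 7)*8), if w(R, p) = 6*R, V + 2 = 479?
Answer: 28153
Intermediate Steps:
V = 477 (V = -2 + 479 = 477)
L(o) = -4*o
b(y) = -3*y*(477 + y) (b(y) = (y + 477)*(y - 4*y) = (477 + y)*(-3*y) = -3*y*(477 + y))
(w(1, -13) + 61)**2 - b((-5 + 7)*8) = (6*1 + 61)**2 - 3*(-5 + 7)*8*(-477 - (-5 + 7)*8) = (6 + 61)**2 - 3*2*8*(-477 - 2*8) = 67**2 - 3*16*(-477 - 1*16) = 4489 - 3*16*(-477 - 16) = 4489 - 3*16*(-493) = 4489 - 1*(-23664) = 4489 + 23664 = 28153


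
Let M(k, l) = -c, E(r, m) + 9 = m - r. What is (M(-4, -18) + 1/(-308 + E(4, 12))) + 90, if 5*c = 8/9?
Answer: 416311/4635 ≈ 89.819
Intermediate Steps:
E(r, m) = -9 + m - r (E(r, m) = -9 + (m - r) = -9 + m - r)
c = 8/45 (c = (8/9)/5 = (8*(1/9))/5 = (1/5)*(8/9) = 8/45 ≈ 0.17778)
M(k, l) = -8/45 (M(k, l) = -1*8/45 = -8/45)
(M(-4, -18) + 1/(-308 + E(4, 12))) + 90 = (-8/45 + 1/(-308 + (-9 + 12 - 1*4))) + 90 = (-8/45 + 1/(-308 + (-9 + 12 - 4))) + 90 = (-8/45 + 1/(-308 - 1)) + 90 = (-8/45 + 1/(-309)) + 90 = (-8/45 - 1/309) + 90 = -839/4635 + 90 = 416311/4635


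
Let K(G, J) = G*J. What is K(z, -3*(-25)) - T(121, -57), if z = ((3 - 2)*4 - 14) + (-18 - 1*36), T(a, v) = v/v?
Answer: -4801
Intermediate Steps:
T(a, v) = 1
z = -64 (z = (1*4 - 14) + (-18 - 36) = (4 - 14) - 54 = -10 - 54 = -64)
K(z, -3*(-25)) - T(121, -57) = -(-192)*(-25) - 1*1 = -64*75 - 1 = -4800 - 1 = -4801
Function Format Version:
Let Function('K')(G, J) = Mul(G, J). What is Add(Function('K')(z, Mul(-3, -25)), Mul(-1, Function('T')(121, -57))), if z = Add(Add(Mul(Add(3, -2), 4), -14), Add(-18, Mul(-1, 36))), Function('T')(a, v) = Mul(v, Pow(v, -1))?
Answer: -4801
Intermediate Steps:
Function('T')(a, v) = 1
z = -64 (z = Add(Add(Mul(1, 4), -14), Add(-18, -36)) = Add(Add(4, -14), -54) = Add(-10, -54) = -64)
Add(Function('K')(z, Mul(-3, -25)), Mul(-1, Function('T')(121, -57))) = Add(Mul(-64, Mul(-3, -25)), Mul(-1, 1)) = Add(Mul(-64, 75), -1) = Add(-4800, -1) = -4801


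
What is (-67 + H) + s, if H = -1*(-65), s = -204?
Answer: -206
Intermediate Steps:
H = 65
(-67 + H) + s = (-67 + 65) - 204 = -2 - 204 = -206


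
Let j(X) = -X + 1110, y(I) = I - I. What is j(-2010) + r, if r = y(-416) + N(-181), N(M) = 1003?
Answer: 4123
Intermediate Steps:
y(I) = 0
j(X) = 1110 - X
r = 1003 (r = 0 + 1003 = 1003)
j(-2010) + r = (1110 - 1*(-2010)) + 1003 = (1110 + 2010) + 1003 = 3120 + 1003 = 4123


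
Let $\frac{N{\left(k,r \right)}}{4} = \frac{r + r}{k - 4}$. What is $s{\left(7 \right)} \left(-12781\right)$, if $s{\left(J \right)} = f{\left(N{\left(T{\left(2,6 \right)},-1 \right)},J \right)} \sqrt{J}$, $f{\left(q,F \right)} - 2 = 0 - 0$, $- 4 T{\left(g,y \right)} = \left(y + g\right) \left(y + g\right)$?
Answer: $- 25562 \sqrt{7} \approx -67631.0$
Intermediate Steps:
$T{\left(g,y \right)} = - \frac{\left(g + y\right)^{2}}{4}$ ($T{\left(g,y \right)} = - \frac{\left(y + g\right) \left(y + g\right)}{4} = - \frac{\left(g + y\right) \left(g + y\right)}{4} = - \frac{\left(g + y\right)^{2}}{4}$)
$N{\left(k,r \right)} = \frac{8 r}{-4 + k}$ ($N{\left(k,r \right)} = 4 \frac{r + r}{k - 4} = 4 \frac{2 r}{-4 + k} = \frac{8 r}{-4 + k}$)
$f{\left(q,F \right)} = 2$ ($f{\left(q,F \right)} = 2 + \left(0 - 0\right) = 2 + \left(0 + 0\right) = 2 + 0 = 2$)
$s{\left(J \right)} = 2 \sqrt{J}$
$s{\left(7 \right)} \left(-12781\right) = 2 \sqrt{7} \left(-12781\right) = - 25562 \sqrt{7}$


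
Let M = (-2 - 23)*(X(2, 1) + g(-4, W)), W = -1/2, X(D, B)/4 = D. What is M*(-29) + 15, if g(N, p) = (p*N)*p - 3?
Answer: 2915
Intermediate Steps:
X(D, B) = 4*D
W = -½ (W = -1*½ = -½ ≈ -0.50000)
g(N, p) = -3 + N*p² (g(N, p) = (N*p)*p - 3 = N*p² - 3 = -3 + N*p²)
M = -100 (M = (-2 - 23)*(4*2 + (-3 - 4*(-½)²)) = -25*(8 + (-3 - 4*¼)) = -25*(8 + (-3 - 1)) = -25*(8 - 4) = -25*4 = -100)
M*(-29) + 15 = -100*(-29) + 15 = 2900 + 15 = 2915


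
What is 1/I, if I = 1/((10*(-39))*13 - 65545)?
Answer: -70615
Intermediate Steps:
I = -1/70615 (I = 1/(-390*13 - 65545) = 1/(-5070 - 65545) = 1/(-70615) = -1/70615 ≈ -1.4161e-5)
1/I = 1/(-1/70615) = -70615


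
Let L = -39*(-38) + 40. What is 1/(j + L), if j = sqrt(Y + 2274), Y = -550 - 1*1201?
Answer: 1522/2315961 - sqrt(523)/2315961 ≈ 0.00064730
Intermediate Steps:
Y = -1751 (Y = -550 - 1201 = -1751)
L = 1522 (L = 1482 + 40 = 1522)
j = sqrt(523) (j = sqrt(-1751 + 2274) = sqrt(523) ≈ 22.869)
1/(j + L) = 1/(sqrt(523) + 1522) = 1/(1522 + sqrt(523))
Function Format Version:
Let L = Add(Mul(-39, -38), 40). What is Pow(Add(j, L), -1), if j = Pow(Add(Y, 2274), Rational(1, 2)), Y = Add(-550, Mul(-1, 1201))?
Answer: Add(Rational(1522, 2315961), Mul(Rational(-1, 2315961), Pow(523, Rational(1, 2)))) ≈ 0.00064730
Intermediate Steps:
Y = -1751 (Y = Add(-550, -1201) = -1751)
L = 1522 (L = Add(1482, 40) = 1522)
j = Pow(523, Rational(1, 2)) (j = Pow(Add(-1751, 2274), Rational(1, 2)) = Pow(523, Rational(1, 2)) ≈ 22.869)
Pow(Add(j, L), -1) = Pow(Add(Pow(523, Rational(1, 2)), 1522), -1) = Pow(Add(1522, Pow(523, Rational(1, 2))), -1)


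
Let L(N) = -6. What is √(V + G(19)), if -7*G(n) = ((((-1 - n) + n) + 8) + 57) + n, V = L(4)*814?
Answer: I*√239897/7 ≈ 69.97*I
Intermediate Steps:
V = -4884 (V = -6*814 = -4884)
G(n) = -64/7 - n/7 (G(n) = -(((((-1 - n) + n) + 8) + 57) + n)/7 = -(((-1 + 8) + 57) + n)/7 = -((7 + 57) + n)/7 = -(64 + n)/7 = -64/7 - n/7)
√(V + G(19)) = √(-4884 + (-64/7 - ⅐*19)) = √(-4884 + (-64/7 - 19/7)) = √(-4884 - 83/7) = √(-34271/7) = I*√239897/7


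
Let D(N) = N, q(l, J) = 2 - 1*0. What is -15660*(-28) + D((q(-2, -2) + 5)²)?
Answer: 438529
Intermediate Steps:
q(l, J) = 2 (q(l, J) = 2 + 0 = 2)
-15660*(-28) + D((q(-2, -2) + 5)²) = -15660*(-28) + (2 + 5)² = -1566*(-280) + 7² = 438480 + 49 = 438529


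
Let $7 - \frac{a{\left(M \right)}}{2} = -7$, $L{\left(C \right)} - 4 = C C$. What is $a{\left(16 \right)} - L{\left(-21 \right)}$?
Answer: $-417$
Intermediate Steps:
$L{\left(C \right)} = 4 + C^{2}$ ($L{\left(C \right)} = 4 + C C = 4 + C^{2}$)
$a{\left(M \right)} = 28$ ($a{\left(M \right)} = 14 - -14 = 14 + 14 = 28$)
$a{\left(16 \right)} - L{\left(-21 \right)} = 28 - \left(4 + \left(-21\right)^{2}\right) = 28 - \left(4 + 441\right) = 28 - 445 = -417$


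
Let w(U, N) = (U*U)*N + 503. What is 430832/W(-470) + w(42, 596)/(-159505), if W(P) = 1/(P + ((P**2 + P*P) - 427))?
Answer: 30298791621266633/159505 ≈ 1.8996e+11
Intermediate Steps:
w(U, N) = 503 + N*U**2 (w(U, N) = U**2*N + 503 = N*U**2 + 503 = 503 + N*U**2)
W(P) = 1/(-427 + P + 2*P**2) (W(P) = 1/(P + ((P**2 + P**2) - 427)) = 1/(P + (2*P**2 - 427)) = 1/(P + (-427 + 2*P**2)) = 1/(-427 + P + 2*P**2))
430832/W(-470) + w(42, 596)/(-159505) = 430832/(1/(-427 - 470 + 2*(-470)**2)) + (503 + 596*42**2)/(-159505) = 430832/(1/(-427 - 470 + 2*220900)) + (503 + 596*1764)*(-1/159505) = 430832/(1/(-427 - 470 + 441800)) + (503 + 1051344)*(-1/159505) = 430832/(1/440903) + 1051847*(-1/159505) = 430832/(1/440903) - 1051847/159505 = 430832*440903 - 1051847/159505 = 189955121296 - 1051847/159505 = 30298791621266633/159505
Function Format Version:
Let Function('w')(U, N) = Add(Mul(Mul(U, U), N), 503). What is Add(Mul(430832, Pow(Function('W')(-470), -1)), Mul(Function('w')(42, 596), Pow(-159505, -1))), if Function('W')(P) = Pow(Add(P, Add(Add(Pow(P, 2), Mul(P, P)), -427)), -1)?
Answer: Rational(30298791621266633, 159505) ≈ 1.8996e+11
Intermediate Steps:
Function('w')(U, N) = Add(503, Mul(N, Pow(U, 2))) (Function('w')(U, N) = Add(Mul(Pow(U, 2), N), 503) = Add(Mul(N, Pow(U, 2)), 503) = Add(503, Mul(N, Pow(U, 2))))
Function('W')(P) = Pow(Add(-427, P, Mul(2, Pow(P, 2))), -1) (Function('W')(P) = Pow(Add(P, Add(Add(Pow(P, 2), Pow(P, 2)), -427)), -1) = Pow(Add(P, Add(Mul(2, Pow(P, 2)), -427)), -1) = Pow(Add(P, Add(-427, Mul(2, Pow(P, 2)))), -1) = Pow(Add(-427, P, Mul(2, Pow(P, 2))), -1))
Add(Mul(430832, Pow(Function('W')(-470), -1)), Mul(Function('w')(42, 596), Pow(-159505, -1))) = Add(Mul(430832, Pow(Pow(Add(-427, -470, Mul(2, Pow(-470, 2))), -1), -1)), Mul(Add(503, Mul(596, Pow(42, 2))), Pow(-159505, -1))) = Add(Mul(430832, Pow(Pow(Add(-427, -470, Mul(2, 220900)), -1), -1)), Mul(Add(503, Mul(596, 1764)), Rational(-1, 159505))) = Add(Mul(430832, Pow(Pow(Add(-427, -470, 441800), -1), -1)), Mul(Add(503, 1051344), Rational(-1, 159505))) = Add(Mul(430832, Pow(Pow(440903, -1), -1)), Mul(1051847, Rational(-1, 159505))) = Add(Mul(430832, Pow(Rational(1, 440903), -1)), Rational(-1051847, 159505)) = Add(Mul(430832, 440903), Rational(-1051847, 159505)) = Add(189955121296, Rational(-1051847, 159505)) = Rational(30298791621266633, 159505)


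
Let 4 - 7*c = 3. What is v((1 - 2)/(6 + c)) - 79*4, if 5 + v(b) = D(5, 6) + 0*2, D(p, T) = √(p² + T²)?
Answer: -321 + √61 ≈ -313.19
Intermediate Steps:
D(p, T) = √(T² + p²)
c = ⅐ (c = 4/7 - ⅐*3 = 4/7 - 3/7 = ⅐ ≈ 0.14286)
v(b) = -5 + √61 (v(b) = -5 + (√(6² + 5²) + 0*2) = -5 + (√(36 + 25) + 0) = -5 + (√61 + 0) = -5 + √61)
v((1 - 2)/(6 + c)) - 79*4 = (-5 + √61) - 79*4 = (-5 + √61) - 316 = -321 + √61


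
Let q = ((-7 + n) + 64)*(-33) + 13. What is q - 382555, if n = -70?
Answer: -382113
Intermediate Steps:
q = 442 (q = ((-7 - 70) + 64)*(-33) + 13 = (-77 + 64)*(-33) + 13 = -13*(-33) + 13 = 429 + 13 = 442)
q - 382555 = 442 - 382555 = -382113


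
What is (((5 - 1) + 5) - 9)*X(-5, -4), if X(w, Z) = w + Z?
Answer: 0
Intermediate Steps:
X(w, Z) = Z + w
(((5 - 1) + 5) - 9)*X(-5, -4) = (((5 - 1) + 5) - 9)*(-4 - 5) = ((4 + 5) - 9)*(-9) = (9 - 9)*(-9) = 0*(-9) = 0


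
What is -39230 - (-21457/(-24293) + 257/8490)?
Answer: -8091280584331/206247570 ≈ -39231.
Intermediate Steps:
-39230 - (-21457/(-24293) + 257/8490) = -39230 - (-21457*(-1/24293) + 257*(1/8490)) = -39230 - (21457/24293 + 257/8490) = -39230 - 1*188413231/206247570 = -39230 - 188413231/206247570 = -8091280584331/206247570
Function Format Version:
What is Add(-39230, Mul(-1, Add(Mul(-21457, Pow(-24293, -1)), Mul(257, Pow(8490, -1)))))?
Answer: Rational(-8091280584331, 206247570) ≈ -39231.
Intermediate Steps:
Add(-39230, Mul(-1, Add(Mul(-21457, Pow(-24293, -1)), Mul(257, Pow(8490, -1))))) = Add(-39230, Mul(-1, Add(Mul(-21457, Rational(-1, 24293)), Mul(257, Rational(1, 8490))))) = Add(-39230, Mul(-1, Add(Rational(21457, 24293), Rational(257, 8490)))) = Add(-39230, Mul(-1, Rational(188413231, 206247570))) = Add(-39230, Rational(-188413231, 206247570)) = Rational(-8091280584331, 206247570)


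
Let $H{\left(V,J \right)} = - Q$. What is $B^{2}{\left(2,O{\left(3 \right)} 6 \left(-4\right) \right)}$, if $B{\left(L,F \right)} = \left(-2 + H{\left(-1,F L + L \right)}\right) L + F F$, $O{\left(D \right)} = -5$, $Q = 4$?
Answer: $207014544$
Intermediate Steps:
$H{\left(V,J \right)} = -4$ ($H{\left(V,J \right)} = \left(-1\right) 4 = -4$)
$B{\left(L,F \right)} = F^{2} - 6 L$ ($B{\left(L,F \right)} = \left(-2 - 4\right) L + F F = - 6 L + F^{2} = F^{2} - 6 L$)
$B^{2}{\left(2,O{\left(3 \right)} 6 \left(-4\right) \right)} = \left(\left(\left(-5\right) 6 \left(-4\right)\right)^{2} - 12\right)^{2} = \left(\left(\left(-30\right) \left(-4\right)\right)^{2} - 12\right)^{2} = \left(120^{2} - 12\right)^{2} = \left(14400 - 12\right)^{2} = 14388^{2} = 207014544$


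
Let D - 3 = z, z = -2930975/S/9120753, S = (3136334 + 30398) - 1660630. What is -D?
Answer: -41210350073443/13736784334806 ≈ -3.0000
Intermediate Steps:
S = 1506102 (S = 3166732 - 1660630 = 1506102)
z = -2930975/13736784334806 (z = -2930975/1506102/9120753 = -2930975*1/1506102*(1/9120753) = -2930975/1506102*1/9120753 = -2930975/13736784334806 ≈ -2.1337e-7)
D = 41210350073443/13736784334806 (D = 3 - 2930975/13736784334806 = 41210350073443/13736784334806 ≈ 3.0000)
-D = -1*41210350073443/13736784334806 = -41210350073443/13736784334806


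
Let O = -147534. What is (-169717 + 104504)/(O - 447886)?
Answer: 65213/595420 ≈ 0.10952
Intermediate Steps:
(-169717 + 104504)/(O - 447886) = (-169717 + 104504)/(-147534 - 447886) = -65213/(-595420) = -65213*(-1/595420) = 65213/595420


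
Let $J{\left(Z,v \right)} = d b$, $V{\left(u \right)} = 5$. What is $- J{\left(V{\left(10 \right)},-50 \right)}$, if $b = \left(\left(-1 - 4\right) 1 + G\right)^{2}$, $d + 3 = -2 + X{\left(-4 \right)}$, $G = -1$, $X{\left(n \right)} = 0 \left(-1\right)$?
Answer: $180$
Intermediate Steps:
$X{\left(n \right)} = 0$
$d = -5$ ($d = -3 + \left(-2 + 0\right) = -3 - 2 = -5$)
$b = 36$ ($b = \left(\left(-1 - 4\right) 1 - 1\right)^{2} = \left(\left(-5\right) 1 - 1\right)^{2} = \left(-5 - 1\right)^{2} = \left(-6\right)^{2} = 36$)
$J{\left(Z,v \right)} = -180$ ($J{\left(Z,v \right)} = \left(-5\right) 36 = -180$)
$- J{\left(V{\left(10 \right)},-50 \right)} = \left(-1\right) \left(-180\right) = 180$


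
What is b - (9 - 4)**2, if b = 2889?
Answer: 2864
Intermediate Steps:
b - (9 - 4)**2 = 2889 - (9 - 4)**2 = 2889 - 1*5**2 = 2889 - 1*25 = 2889 - 25 = 2864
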